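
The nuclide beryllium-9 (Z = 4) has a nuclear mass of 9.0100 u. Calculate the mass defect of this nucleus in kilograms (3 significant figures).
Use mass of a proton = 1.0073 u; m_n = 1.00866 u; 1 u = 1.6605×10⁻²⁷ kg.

Mass of separated nucleons = 4(1.0073) + 5(1.00866) = 4.0292 + 5.04330 = 9.07250 u
The mass defect is 9.07250 − 9.0100 = 0.06250 u.
In SI units: 0.06250 u × 1.6605×10⁻²⁷ kg/u = 1.0378e-28 kg

1.04e-28 kg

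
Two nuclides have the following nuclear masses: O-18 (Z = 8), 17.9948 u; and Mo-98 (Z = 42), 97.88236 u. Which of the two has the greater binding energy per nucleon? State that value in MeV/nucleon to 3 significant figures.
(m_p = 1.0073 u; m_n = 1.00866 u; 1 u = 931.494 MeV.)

O-18: Σm = 8(1.0073) + 10(1.00866) = 18.14500 u; Δm = 0.15020 u; E_B = 139.91 MeV; E_B/A = 7.773 MeV
Mo-98: Σm = 42(1.0073) + 56(1.00866) = 98.79156 u; Δm = 0.90920 u; E_B = 846.91 MeV; E_B/A = 8.642 MeV
Mo-98 has the higher binding energy per nucleon, so it is the more tightly bound nucleus.

Mo-98; 8.64 MeV/nucleon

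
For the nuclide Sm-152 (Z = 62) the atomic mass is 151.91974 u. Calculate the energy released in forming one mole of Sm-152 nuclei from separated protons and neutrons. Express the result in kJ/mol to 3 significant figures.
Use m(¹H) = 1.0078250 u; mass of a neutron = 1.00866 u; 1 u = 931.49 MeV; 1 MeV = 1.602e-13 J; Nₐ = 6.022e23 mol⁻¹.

Total constituent mass: 62 × 1.0078250 + 90 × 1.00866 = 153.2645500 u
The mass defect is 153.2645500 − 151.91974 = 1.3448100 u.
Converting to energy: 1.3448100 u × 931.49 MeV/u = 1252.68 MeV
Per nucleus in joules: 1252.68 MeV × 1.602e-13 J/MeV = 2.0068e-10 J
Per mole: 2.0068e-10 J × 6.022e23 mol⁻¹ = 1.2085e+14 J/mol

1.21e+11 kJ/mol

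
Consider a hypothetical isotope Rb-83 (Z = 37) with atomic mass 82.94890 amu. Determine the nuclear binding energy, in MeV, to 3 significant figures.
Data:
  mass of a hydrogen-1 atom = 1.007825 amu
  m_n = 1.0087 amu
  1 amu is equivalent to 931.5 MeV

690 MeV

With 37 protons and 46 neutrons (A = 83):
Total constituent mass: 37 × 1.007825 + 46 × 1.0087 = 83.689725 amu
Δm = 83.689725 − 82.94890 = 0.740825 amu
E_B = 0.740825 × 931.5 = 690.078 MeV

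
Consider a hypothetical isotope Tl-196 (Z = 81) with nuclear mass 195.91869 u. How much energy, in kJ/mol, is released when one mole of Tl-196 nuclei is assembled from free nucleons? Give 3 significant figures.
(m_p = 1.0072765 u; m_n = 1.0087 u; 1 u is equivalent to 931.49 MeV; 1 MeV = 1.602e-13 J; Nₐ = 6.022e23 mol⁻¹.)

1.50e+11 kJ/mol

Mass of separated nucleons = 81(1.0072765) + 115(1.0087) = 81.5893965 + 116.0005 = 197.5898965 u
Δm = 197.5898965 − 195.91869 = 1.6712065 u
Converting to energy: 1.6712065 u × 931.49 MeV/u = 1556.71 MeV
Per nucleus in joules: 1556.71 MeV × 1.602e-13 J/MeV = 2.4938e-10 J
Per mole: 2.4938e-10 J × 6.022e23 mol⁻¹ = 1.5018e+14 J/mol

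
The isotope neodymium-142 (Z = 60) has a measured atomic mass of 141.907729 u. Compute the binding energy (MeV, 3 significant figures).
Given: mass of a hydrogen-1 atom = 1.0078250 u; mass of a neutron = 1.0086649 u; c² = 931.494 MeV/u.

1190 MeV

Total constituent mass: 60 × 1.0078250 + 82 × 1.0086649 = 143.1800218 u
Mass defect Δm = 143.1800218 − 141.907729 = 1.2722928 u
Converting to energy: 1.2722928 u × 931.494 MeV/u = 1185.13 MeV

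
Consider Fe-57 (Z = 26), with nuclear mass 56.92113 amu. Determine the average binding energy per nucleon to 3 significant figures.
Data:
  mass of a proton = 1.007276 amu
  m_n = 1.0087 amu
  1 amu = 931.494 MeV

With 26 protons and 31 neutrons (A = 57):
Σm = 26·m_p + 31·m_n = 26.189176 + 31.2697 = 57.458876 amu
Δm = 57.458876 − 56.92113 = 0.537746 amu
Converting to energy: 0.537746 amu × 931.494 MeV/amu = 500.907 MeV
Per nucleon: 500.907 / 57 = 8.788 MeV

8.79 MeV/nucleon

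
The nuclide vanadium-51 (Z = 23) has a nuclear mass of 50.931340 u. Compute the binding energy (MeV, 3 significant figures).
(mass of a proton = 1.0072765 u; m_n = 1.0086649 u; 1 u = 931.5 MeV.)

446 MeV

Total constituent mass: 23 × 1.0072765 + 28 × 1.0086649 = 51.4099767 u
Mass defect Δm = 51.4099767 − 50.931340 = 0.4786367 u
Converting to energy: 0.4786367 u × 931.5 MeV/u = 445.850 MeV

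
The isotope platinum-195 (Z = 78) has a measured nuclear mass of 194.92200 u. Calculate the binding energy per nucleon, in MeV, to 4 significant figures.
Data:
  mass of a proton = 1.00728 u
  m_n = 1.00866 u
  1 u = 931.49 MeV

Total constituent mass: 78 × 1.00728 + 117 × 1.00866 = 196.58106 u
The mass defect is 196.58106 − 194.92200 = 1.65906 u.
Converting to energy: 1.65906 u × 931.49 MeV/u = 1545.40 MeV
Dividing by A = 195 gives 7.925 MeV per nucleon.

7.925 MeV/nucleon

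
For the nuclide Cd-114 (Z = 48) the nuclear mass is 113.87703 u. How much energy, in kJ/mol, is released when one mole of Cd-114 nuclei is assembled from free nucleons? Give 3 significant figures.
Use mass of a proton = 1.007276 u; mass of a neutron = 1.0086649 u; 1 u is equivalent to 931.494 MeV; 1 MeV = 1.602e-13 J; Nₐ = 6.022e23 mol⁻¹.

Mass of separated nucleons = 48(1.007276) + 66(1.0086649) = 48.349248 + 66.5718834 = 114.9211314 u
The mass defect is 114.9211314 − 113.87703 = 1.0441014 u.
E_B = 1.0441014 × 931.494 = 972.574 MeV
Per nucleus in joules: 972.574 MeV × 1.602e-13 J/MeV = 1.5581e-10 J
Per mole: 1.5581e-10 J × 6.022e23 mol⁻¹ = 9.3829e+13 J/mol

9.38e+10 kJ/mol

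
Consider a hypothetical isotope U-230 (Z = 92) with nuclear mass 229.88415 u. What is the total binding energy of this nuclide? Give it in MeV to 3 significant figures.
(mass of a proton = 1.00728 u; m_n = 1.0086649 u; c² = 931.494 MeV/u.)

1850 MeV

The nucleus contains 92 protons and 230 − 92 = 138 neutrons.
Σm = 92·m_p + 138·m_n = 92.66976 + 139.1957562 = 231.8655162 u
Mass defect Δm = 231.8655162 − 229.88415 = 1.9813662 u
E_B = 1.9813662 × 931.494 = 1845.63 MeV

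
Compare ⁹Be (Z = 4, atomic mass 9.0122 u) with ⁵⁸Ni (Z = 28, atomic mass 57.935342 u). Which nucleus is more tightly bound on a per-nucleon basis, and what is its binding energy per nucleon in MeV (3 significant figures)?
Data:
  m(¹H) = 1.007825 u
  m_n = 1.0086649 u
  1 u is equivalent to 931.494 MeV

⁹Be: Σm = 4(1.007825) + 5(1.0086649) = 9.0746245 u; Δm = 0.0624245 u; E_B = 58.148 MeV; E_B/A = 6.461 MeV
⁵⁸Ni: Σm = 28(1.007825) + 30(1.0086649) = 58.4790470 u; Δm = 0.5437050 u; E_B = 506.46 MeV; E_B/A = 8.732 MeV
⁵⁸Ni has the higher binding energy per nucleon, so it is the more tightly bound nucleus.

⁵⁸Ni; 8.73 MeV/nucleon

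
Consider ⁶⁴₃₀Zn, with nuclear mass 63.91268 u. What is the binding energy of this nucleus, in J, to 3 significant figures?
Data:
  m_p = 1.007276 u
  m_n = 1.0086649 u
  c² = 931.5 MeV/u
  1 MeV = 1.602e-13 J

8.96e-11 J

Total constituent mass: 30 × 1.007276 + 34 × 1.0086649 = 64.5128866 u
Mass defect Δm = 64.5128866 − 63.91268 = 0.6002066 u
E_B = 0.6002066 × 931.5 = 559.092 MeV
In joules: 559.092 MeV × 1.602e-13 J/MeV = 8.9567e-11 J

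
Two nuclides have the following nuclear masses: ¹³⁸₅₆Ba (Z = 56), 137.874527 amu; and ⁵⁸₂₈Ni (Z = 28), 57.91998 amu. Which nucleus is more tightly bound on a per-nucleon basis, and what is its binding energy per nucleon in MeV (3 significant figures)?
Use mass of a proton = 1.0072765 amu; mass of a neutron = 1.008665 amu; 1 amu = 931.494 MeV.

⁵⁸₂₈Ni; 8.73 MeV/nucleon

¹³⁸₅₆Ba: Σm = 56(1.0072765) + 82(1.008665) = 139.1180140 amu; Δm = 1.2434870 amu; E_B = 1158.3 MeV; E_B/A = 8.393 MeV
⁵⁸₂₈Ni: Σm = 28(1.0072765) + 30(1.008665) = 58.4636920 amu; Δm = 0.5437120 amu; E_B = 506.46 MeV; E_B/A = 8.732 MeV
⁵⁸₂₈Ni has the higher binding energy per nucleon, so it is the more tightly bound nucleus.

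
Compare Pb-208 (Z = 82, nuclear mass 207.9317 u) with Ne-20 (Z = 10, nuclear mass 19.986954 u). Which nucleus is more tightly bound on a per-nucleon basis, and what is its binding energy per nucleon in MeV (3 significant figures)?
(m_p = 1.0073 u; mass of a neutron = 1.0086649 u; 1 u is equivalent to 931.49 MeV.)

Pb-208: Σm = 82(1.0073) + 126(1.0086649) = 209.6903774 u; Δm = 1.7586774 u; E_B = 1638.2 MeV; E_B/A = 7.876 MeV
Ne-20: Σm = 10(1.0073) + 10(1.0086649) = 20.1596490 u; Δm = 0.1726950 u; E_B = 160.86 MeV; E_B/A = 8.043 MeV
Ne-20 has the higher binding energy per nucleon, so it is the more tightly bound nucleus.

Ne-20; 8.04 MeV/nucleon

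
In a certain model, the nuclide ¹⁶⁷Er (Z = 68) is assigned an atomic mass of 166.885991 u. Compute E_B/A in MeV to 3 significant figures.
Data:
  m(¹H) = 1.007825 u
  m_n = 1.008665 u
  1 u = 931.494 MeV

Σm = 68·m(¹H) + 99·m_n = 68.532100 + 99.857835 = 168.389935 u
Mass defect Δm = 168.389935 − 166.885991 = 1.503944 u
Converting to energy: 1.503944 u × 931.494 MeV/u = 1400.91 MeV
Per nucleon: 1400.91 / 167 = 8.389 MeV

8.39 MeV/nucleon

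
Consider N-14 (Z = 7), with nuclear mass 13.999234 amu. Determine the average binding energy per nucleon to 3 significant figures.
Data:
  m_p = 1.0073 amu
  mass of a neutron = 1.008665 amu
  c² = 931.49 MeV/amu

7.49 MeV/nucleon

With 7 protons and 7 neutrons (A = 14):
Total constituent mass: 7 × 1.0073 + 7 × 1.008665 = 14.111755 amu
Δm = 14.111755 − 13.999234 = 0.112521 amu
Converting to energy: 0.112521 amu × 931.49 MeV/amu = 104.812 MeV
BE/A = 104.812 MeV / 14 = 7.487 MeV/nucleon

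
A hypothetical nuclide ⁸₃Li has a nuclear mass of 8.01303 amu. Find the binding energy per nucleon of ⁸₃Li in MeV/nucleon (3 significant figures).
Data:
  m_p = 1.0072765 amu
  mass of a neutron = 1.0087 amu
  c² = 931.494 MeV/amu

The nucleus contains 3 protons and 8 − 3 = 5 neutrons.
Mass of separated nucleons = 3(1.0072765) + 5(1.0087) = 3.0218295 + 5.0435 = 8.0653295 amu
Mass defect Δm = 8.0653295 − 8.01303 = 0.0522995 amu
E_B = 0.0522995 × 931.494 = 48.7167 MeV
Per nucleon: 48.7167 / 8 = 6.090 MeV

6.09 MeV/nucleon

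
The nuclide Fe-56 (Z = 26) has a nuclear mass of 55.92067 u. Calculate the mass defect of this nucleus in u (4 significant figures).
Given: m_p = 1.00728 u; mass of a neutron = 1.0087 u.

0.5296 u

The nucleus contains 26 protons and 56 − 26 = 30 neutrons.
Total constituent mass: 26 × 1.00728 + 30 × 1.0087 = 56.45028 u
The mass defect is 56.45028 − 55.92067 = 0.52961 u.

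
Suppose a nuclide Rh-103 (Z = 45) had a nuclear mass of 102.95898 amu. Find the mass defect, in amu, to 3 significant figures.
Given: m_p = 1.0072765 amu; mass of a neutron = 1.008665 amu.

0.871 amu

With 45 protons and 58 neutrons (A = 103):
Total constituent mass: 45 × 1.0072765 + 58 × 1.008665 = 103.8300125 amu
The mass defect is 103.8300125 − 102.95898 = 0.8710325 amu.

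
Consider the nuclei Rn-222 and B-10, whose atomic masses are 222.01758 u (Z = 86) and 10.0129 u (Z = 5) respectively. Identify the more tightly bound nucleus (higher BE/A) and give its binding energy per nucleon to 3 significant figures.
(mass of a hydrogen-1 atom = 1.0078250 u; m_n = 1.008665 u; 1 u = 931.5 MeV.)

Rn-222; 7.69 MeV/nucleon

Rn-222: Σm = 86(1.0078250) + 136(1.008665) = 223.8513900 u; Δm = 1.8338100 u; E_B = 1708.2 MeV; E_B/A = 7.6946 MeV
B-10: Σm = 5(1.0078250) + 5(1.008665) = 10.0824500 u; Δm = 0.0695500 u; E_B = 64.786 MeV; E_B/A = 6.479 MeV
Rn-222 has the higher binding energy per nucleon, so it is the more tightly bound nucleus.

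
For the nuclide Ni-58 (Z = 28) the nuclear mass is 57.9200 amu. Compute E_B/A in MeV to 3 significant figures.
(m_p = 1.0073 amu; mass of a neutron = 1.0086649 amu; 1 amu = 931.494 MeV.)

8.74 MeV/nucleon

Σm = 28·m_p + 30·m_n = 28.2044 + 30.2599470 = 58.4643470 amu
Mass defect Δm = 58.4643470 − 57.9200 = 0.5443470 amu
E_B = 0.5443470 × 931.494 = 507.056 MeV
Dividing by A = 58 gives 8.742 MeV per nucleon.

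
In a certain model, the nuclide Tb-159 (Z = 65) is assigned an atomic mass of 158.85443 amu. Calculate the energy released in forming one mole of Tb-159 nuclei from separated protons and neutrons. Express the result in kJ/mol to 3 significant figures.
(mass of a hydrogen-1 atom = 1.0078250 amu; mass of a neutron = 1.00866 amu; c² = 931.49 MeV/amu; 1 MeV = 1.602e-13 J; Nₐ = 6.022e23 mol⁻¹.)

1.32e+11 kJ/mol

The nucleus contains 65 protons and 159 − 65 = 94 neutrons.
Mass of separated nucleons = 65(1.0078250) + 94(1.00866) = 65.5086250 + 94.81404 = 160.3226650 amu
The mass defect is 160.3226650 − 158.85443 = 1.4682350 amu.
Binding energy = Δm·c² = 1.4682350 × 931.49 MeV/amu = 1367.65 MeV
Per nucleus in joules: 1367.65 MeV × 1.602e-13 J/MeV = 2.1910e-10 J
Per mole: 2.1910e-10 J × 6.022e23 mol⁻¹ = 1.3194e+14 J/mol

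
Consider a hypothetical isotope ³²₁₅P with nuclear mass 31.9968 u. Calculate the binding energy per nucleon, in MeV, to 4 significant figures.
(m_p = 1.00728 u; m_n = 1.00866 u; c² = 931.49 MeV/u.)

7.557 MeV/nucleon

Total constituent mass: 15 × 1.00728 + 17 × 1.00866 = 32.25642 u
Δm = 32.25642 − 31.9968 = 0.25962 u
Converting to energy: 0.25962 u × 931.49 MeV/u = 241.833 MeV
Dividing by A = 32 gives 7.557 MeV per nucleon.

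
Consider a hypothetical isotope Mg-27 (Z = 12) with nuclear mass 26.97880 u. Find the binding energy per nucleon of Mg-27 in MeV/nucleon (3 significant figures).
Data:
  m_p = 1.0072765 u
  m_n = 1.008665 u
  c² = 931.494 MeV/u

The nucleus contains 12 protons and 27 − 12 = 15 neutrons.
Total constituent mass: 12 × 1.0072765 + 15 × 1.008665 = 27.2172930 u
The mass defect is 27.2172930 − 26.97880 = 0.2384930 u.
Converting to energy: 0.2384930 u × 931.494 MeV/u = 222.155 MeV
Dividing by A = 27 gives 8.228 MeV per nucleon.

8.23 MeV/nucleon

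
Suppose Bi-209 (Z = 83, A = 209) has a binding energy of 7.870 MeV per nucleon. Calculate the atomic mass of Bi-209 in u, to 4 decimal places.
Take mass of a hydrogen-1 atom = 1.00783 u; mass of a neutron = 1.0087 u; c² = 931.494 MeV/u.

208.9803 u

Total binding energy = 209 × 7.870 = 1644.830 MeV
Mass defect = 1644.830 MeV / (931.494 MeV/u) = 1.765798 u
Constituent mass = 83(1.00783) + 126(1.0087) = 210.74609 u
Atomic mass = 210.74609 − 1.765798 = 208.980292 u ≈ 208.9803 u (to 4 decimal places)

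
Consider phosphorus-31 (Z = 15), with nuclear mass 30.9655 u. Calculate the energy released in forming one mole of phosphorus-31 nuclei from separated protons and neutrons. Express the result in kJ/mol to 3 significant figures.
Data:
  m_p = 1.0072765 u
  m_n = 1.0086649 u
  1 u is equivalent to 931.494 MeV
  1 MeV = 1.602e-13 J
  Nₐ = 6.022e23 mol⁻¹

2.54e+10 kJ/mol

Z = 15, so N = A − Z = 31 − 15 = 16.
Σm = 15·m_p + 16·m_n = 15.1091475 + 16.1386384 = 31.2477859 u
Mass defect Δm = 31.2477859 − 30.9655 = 0.2822859 u
Binding energy = Δm·c² = 0.2822859 × 931.494 MeV/u = 262.948 MeV
Per nucleus in joules: 262.948 MeV × 1.602e-13 J/MeV = 4.2124e-11 J
Per mole: 4.2124e-11 J × 6.022e23 mol⁻¹ = 2.5367e+13 J/mol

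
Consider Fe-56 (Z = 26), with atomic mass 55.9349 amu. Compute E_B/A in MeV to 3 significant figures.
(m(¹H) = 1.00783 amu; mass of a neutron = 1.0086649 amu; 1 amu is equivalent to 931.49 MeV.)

With 26 protons and 30 neutrons (A = 56):
Total constituent mass: 26 × 1.00783 + 30 × 1.0086649 = 56.4635270 amu
The mass defect is 56.4635270 − 55.9349 = 0.5286270 amu.
Binding energy = Δm·c² = 0.5286270 × 931.49 MeV/amu = 492.411 MeV
BE/A = 492.411 MeV / 56 = 8.793 MeV/nucleon

8.79 MeV/nucleon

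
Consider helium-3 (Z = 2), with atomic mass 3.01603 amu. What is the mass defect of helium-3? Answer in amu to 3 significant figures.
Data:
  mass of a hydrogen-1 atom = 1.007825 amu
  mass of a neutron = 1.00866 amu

0.00828 amu

The nucleus contains 2 protons and 3 − 2 = 1 neutrons.
Mass of separated nucleons = 2(1.007825) + 1(1.00866) = 2.015650 + 1.00866 = 3.024310 amu
Mass defect Δm = 3.024310 − 3.01603 = 0.008280 amu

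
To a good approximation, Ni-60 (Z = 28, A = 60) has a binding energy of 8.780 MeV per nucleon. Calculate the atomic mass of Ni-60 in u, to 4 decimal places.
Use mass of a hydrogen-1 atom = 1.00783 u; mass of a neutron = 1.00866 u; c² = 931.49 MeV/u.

Total binding energy = 60 × 8.780 = 526.800 MeV
Mass defect = 526.800 MeV / (931.49 MeV/u) = 0.565546 u
Constituent mass = 28(1.00783) + 32(1.00866) = 60.49636 u
Atomic mass = 60.49636 − 0.565546 = 59.930814 u ≈ 59.9308 u (to 4 decimal places)

59.9308 u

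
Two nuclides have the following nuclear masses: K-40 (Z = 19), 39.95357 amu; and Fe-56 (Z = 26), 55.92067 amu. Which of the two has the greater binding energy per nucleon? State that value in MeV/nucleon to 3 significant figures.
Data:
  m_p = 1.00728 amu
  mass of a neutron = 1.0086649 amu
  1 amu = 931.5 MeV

K-40: Σm = 19(1.00728) + 21(1.0086649) = 40.3202829 amu; Δm = 0.3667129 amu; E_B = 341.59 MeV; E_B/A = 8.540 MeV
Fe-56: Σm = 26(1.00728) + 30(1.0086649) = 56.4492270 amu; Δm = 0.5285570 amu; E_B = 492.35 MeV; E_B/A = 8.792 MeV
Fe-56 has the higher binding energy per nucleon, so it is the more tightly bound nucleus.

Fe-56; 8.79 MeV/nucleon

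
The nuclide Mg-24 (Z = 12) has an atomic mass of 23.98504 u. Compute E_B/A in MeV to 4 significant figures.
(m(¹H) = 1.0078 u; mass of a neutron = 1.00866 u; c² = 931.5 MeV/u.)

Z = 12, so N = A − Z = 24 − 12 = 12.
Σm = 12·m(¹H) + 12·m_n = 12.0936 + 12.10392 = 24.19752 u
Δm = 24.19752 − 23.98504 = 0.21248 u
Binding energy = Δm·c² = 0.21248 × 931.5 MeV/u = 197.925 MeV
Per nucleon: 197.925 / 24 = 8.247 MeV

8.247 MeV/nucleon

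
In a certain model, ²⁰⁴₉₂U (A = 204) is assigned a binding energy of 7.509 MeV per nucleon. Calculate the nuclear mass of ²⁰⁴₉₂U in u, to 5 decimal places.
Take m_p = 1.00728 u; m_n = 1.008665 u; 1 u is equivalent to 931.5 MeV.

203.99576 u

Total binding energy = 204 × 7.509 = 1531.836 MeV
Mass defect = 1531.836 MeV / (931.5 MeV/u) = 1.6444831 u
Constituent mass = 92(1.00728) + 112(1.008665) = 205.640240 u
Nuclear mass = 205.640240 − 1.6444831 = 203.9957569 u ≈ 203.99576 u (to 5 decimal places)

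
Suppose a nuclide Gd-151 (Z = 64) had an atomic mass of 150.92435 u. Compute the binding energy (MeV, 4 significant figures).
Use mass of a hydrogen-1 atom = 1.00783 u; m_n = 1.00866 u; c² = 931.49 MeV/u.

Total constituent mass: 64 × 1.00783 + 87 × 1.00866 = 152.25454 u
The mass defect is 152.25454 − 150.92435 = 1.33019 u.
Converting to energy: 1.33019 u × 931.49 MeV/u = 1239.06 MeV

1239 MeV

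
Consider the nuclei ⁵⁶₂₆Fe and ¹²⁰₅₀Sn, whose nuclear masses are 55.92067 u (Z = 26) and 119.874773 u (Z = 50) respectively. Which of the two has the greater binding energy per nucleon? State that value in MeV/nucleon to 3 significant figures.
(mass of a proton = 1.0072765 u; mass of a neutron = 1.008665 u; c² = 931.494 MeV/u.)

⁵⁶₂₆Fe: Σm = 26(1.0072765) + 30(1.008665) = 56.4491390 u; Δm = 0.5284690 u; E_B = 492.266 MeV; E_B/A = 8.790 MeV
¹²⁰₅₀Sn: Σm = 50(1.0072765) + 70(1.008665) = 120.9703750 u; Δm = 1.0956020 u; E_B = 1020.55 MeV; E_B/A = 8.5046 MeV
⁵⁶₂₆Fe has the higher binding energy per nucleon, so it is the more tightly bound nucleus.

⁵⁶₂₆Fe; 8.79 MeV/nucleon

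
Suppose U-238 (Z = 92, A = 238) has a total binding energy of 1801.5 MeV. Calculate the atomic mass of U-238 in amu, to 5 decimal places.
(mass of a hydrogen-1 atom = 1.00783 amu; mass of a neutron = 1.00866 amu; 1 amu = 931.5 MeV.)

238.05074 amu

Mass defect = 1801.5 MeV / (931.5 MeV/amu) = 1.9339775 amu
Constituent mass = 92(1.00783) + 146(1.00866) = 239.98472 amu
Atomic mass = 239.98472 − 1.9339775 = 238.0507425 amu ≈ 238.05074 amu (to 5 decimal places)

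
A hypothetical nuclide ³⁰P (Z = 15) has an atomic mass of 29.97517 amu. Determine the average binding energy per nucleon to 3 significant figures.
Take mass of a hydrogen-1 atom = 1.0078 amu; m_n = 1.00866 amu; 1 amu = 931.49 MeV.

With 15 protons and 15 neutrons (A = 30):
Mass of separated nucleons = 15(1.0078) + 15(1.00866) = 15.1170 + 15.12990 = 30.24690 amu
Mass defect Δm = 30.24690 − 29.97517 = 0.27173 amu
E_B = 0.27173 × 931.49 = 253.114 MeV
BE/A = 253.114 MeV / 30 = 8.437 MeV/nucleon

8.44 MeV/nucleon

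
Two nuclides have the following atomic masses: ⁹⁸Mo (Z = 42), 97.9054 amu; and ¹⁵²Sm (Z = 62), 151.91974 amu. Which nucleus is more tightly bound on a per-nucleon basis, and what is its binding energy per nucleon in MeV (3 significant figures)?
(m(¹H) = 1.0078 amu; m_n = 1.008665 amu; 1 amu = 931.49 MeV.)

⁹⁸Mo; 8.63 MeV/nucleon

⁹⁸Mo: Σm = 42(1.0078) + 56(1.008665) = 98.812840 amu; Δm = 0.907440 amu; E_B = 845.27 MeV; E_B/A = 8.625 MeV
¹⁵²Sm: Σm = 62(1.0078) + 90(1.008665) = 153.263450 amu; Δm = 1.343710 amu; E_B = 1251.652 MeV; E_B/A = 8.2346 MeV
⁹⁸Mo has the higher binding energy per nucleon, so it is the more tightly bound nucleus.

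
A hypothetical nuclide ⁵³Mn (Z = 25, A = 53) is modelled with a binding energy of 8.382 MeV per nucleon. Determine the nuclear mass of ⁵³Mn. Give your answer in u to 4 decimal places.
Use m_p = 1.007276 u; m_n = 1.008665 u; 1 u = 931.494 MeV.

52.9476 u

Total binding energy = 53 × 8.382 = 444.246 MeV
Mass defect = 444.246 MeV / (931.494 MeV/u) = 0.476918 u
Constituent mass = 25(1.007276) + 28(1.008665) = 53.424520 u
Nuclear mass = 53.424520 − 0.476918 = 52.947602 u ≈ 52.9476 u (to 4 decimal places)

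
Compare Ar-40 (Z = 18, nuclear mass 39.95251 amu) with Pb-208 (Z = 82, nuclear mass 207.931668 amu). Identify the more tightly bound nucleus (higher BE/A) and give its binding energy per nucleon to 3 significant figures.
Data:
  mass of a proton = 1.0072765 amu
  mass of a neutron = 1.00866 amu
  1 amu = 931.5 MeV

Ar-40; 8.59 MeV/nucleon

Ar-40: Σm = 18(1.0072765) + 22(1.00866) = 40.3214970 amu; Δm = 0.3689870 amu; E_B = 343.71 MeV; E_B/A = 8.593 MeV
Pb-208: Σm = 82(1.0072765) + 126(1.00866) = 209.6878330 amu; Δm = 1.7561650 amu; E_B = 1635.8677 MeV; E_B/A = 7.8647 MeV
Ar-40 has the higher binding energy per nucleon, so it is the more tightly bound nucleus.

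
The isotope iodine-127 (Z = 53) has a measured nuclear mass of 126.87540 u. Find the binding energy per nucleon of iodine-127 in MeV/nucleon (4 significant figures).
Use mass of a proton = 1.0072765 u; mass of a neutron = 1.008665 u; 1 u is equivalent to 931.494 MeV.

8.446 MeV/nucleon

Σm = 53·m_p + 74·m_n = 53.3856545 + 74.641210 = 128.0268645 u
The mass defect is 128.0268645 − 126.87540 = 1.1514645 u.
E_B = 1.1514645 × 931.494 = 1072.58 MeV
Per nucleon: 1072.58 / 127 = 8.446 MeV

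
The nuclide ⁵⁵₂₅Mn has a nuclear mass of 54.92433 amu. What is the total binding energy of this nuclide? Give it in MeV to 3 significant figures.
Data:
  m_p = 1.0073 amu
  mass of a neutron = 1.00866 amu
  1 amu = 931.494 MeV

Z = 25, so N = A − Z = 55 − 25 = 30.
Σm = 25·m_p + 30·m_n = 25.1825 + 30.25980 = 55.44230 amu
Δm = 55.44230 − 54.92433 = 0.51797 amu
Binding energy = Δm·c² = 0.51797 × 931.494 MeV/amu = 482.486 MeV

482 MeV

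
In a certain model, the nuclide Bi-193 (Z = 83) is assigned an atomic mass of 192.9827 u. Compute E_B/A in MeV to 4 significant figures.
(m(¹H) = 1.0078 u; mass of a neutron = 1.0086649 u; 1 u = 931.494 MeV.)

The nucleus contains 83 protons and 193 − 83 = 110 neutrons.
Σm = 83·m(¹H) + 110·m_n = 83.6474 + 110.9531390 = 194.6005390 u
Mass defect Δm = 194.6005390 − 192.9827 = 1.6178390 u
Binding energy = Δm·c² = 1.6178390 × 931.494 MeV/u = 1507.01 MeV
Per nucleon: 1507.01 / 193 = 7.808 MeV

7.808 MeV/nucleon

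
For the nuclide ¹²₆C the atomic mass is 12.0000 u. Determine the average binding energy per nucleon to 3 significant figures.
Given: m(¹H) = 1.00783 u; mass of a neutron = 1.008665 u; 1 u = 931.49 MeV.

Total constituent mass: 6 × 1.00783 + 6 × 1.008665 = 12.098970 u
The mass defect is 12.098970 − 12.0000 = 0.098970 u.
E_B = 0.098970 × 931.49 = 92.1896 MeV
Dividing by A = 12 gives 7.682 MeV per nucleon.

7.68 MeV/nucleon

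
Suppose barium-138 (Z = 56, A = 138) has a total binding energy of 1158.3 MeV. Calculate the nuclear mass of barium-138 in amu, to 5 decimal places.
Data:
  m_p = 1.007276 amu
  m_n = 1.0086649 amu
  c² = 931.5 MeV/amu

137.87450 amu

Mass defect = 1158.3 MeV / (931.5 MeV/amu) = 1.2434783 amu
Constituent mass = 56(1.007276) + 82(1.0086649) = 139.1179778 amu
Nuclear mass = 139.1179778 − 1.2434783 = 137.8744995 amu ≈ 137.87450 amu (to 5 decimal places)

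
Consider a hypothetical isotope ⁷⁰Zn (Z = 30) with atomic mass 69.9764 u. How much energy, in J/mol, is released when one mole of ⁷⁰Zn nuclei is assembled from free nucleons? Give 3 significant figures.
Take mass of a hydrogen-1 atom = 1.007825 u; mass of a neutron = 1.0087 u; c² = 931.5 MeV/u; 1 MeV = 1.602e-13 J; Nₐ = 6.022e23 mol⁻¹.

The nucleus contains 30 protons and 70 − 30 = 40 neutrons.
Σm = 30·m(¹H) + 40·m_n = 30.234750 + 40.3480 = 70.582750 u
Δm = 70.582750 − 69.9764 = 0.606350 u
Binding energy = Δm·c² = 0.606350 × 931.5 MeV/u = 564.815 MeV
Per nucleus in joules: 564.815 MeV × 1.602e-13 J/MeV = 9.0483e-11 J
Per mole: 9.0483e-11 J × 6.022e23 mol⁻¹ = 5.4489e+13 J/mol

5.45e+13 J/mol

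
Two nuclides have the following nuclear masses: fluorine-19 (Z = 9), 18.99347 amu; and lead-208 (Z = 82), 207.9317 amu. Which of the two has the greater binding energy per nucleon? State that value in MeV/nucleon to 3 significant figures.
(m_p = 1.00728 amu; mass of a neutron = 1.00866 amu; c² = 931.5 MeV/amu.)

fluorine-19: Σm = 9(1.00728) + 10(1.00866) = 19.15212 amu; Δm = 0.15865 amu; E_B = 147.78 MeV; E_B/A = 7.778 MeV
lead-208: Σm = 82(1.00728) + 126(1.00866) = 209.68812 amu; Δm = 1.75642 amu; E_B = 1636.1 MeV; E_B/A = 7.866 MeV
lead-208 has the higher binding energy per nucleon, so it is the more tightly bound nucleus.

lead-208; 7.87 MeV/nucleon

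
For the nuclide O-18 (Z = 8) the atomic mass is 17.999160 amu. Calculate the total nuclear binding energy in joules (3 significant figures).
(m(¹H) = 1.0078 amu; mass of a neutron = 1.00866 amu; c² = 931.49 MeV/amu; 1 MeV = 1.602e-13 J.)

2.24e-11 J

With 8 protons and 10 neutrons (A = 18):
Mass of separated nucleons = 8(1.0078) + 10(1.00866) = 8.0624 + 10.08660 = 18.14900 amu
The mass defect is 18.14900 − 17.999160 = 0.149840 amu.
Binding energy = Δm·c² = 0.149840 × 931.49 MeV/amu = 139.574 MeV
In joules: 139.574 MeV × 1.602e-13 J/MeV = 2.2360e-11 J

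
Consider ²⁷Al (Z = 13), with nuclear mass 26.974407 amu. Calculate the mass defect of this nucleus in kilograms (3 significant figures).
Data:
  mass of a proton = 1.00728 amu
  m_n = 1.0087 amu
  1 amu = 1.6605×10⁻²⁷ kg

Z = 13, so N = A − Z = 27 − 13 = 14.
Total constituent mass: 13 × 1.00728 + 14 × 1.0087 = 27.21644 amu
The mass defect is 27.21644 − 26.974407 = 0.242033 amu.
In SI units: 0.242033 amu × 1.6605×10⁻²⁷ kg/amu = 4.0190e-28 kg

4.02e-28 kg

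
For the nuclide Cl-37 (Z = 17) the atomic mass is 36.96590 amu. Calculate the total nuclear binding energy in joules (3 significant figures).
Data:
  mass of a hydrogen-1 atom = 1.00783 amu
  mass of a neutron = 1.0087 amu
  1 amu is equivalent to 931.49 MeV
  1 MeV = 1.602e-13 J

5.09e-11 J

The nucleus contains 17 protons and 37 − 17 = 20 neutrons.
Total constituent mass: 17 × 1.00783 + 20 × 1.0087 = 37.30711 amu
Δm = 37.30711 − 36.96590 = 0.34121 amu
Converting to energy: 0.34121 amu × 931.49 MeV/amu = 317.834 MeV
In joules: 317.834 MeV × 1.602e-13 J/MeV = 5.0917e-11 J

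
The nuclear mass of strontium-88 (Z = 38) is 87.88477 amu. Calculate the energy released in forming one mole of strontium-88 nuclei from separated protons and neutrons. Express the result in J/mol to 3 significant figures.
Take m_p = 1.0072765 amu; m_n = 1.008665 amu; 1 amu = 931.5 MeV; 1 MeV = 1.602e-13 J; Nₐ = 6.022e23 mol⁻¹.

Z = 38, so N = A − Z = 88 − 38 = 50.
Total constituent mass: 38 × 1.0072765 + 50 × 1.008665 = 88.7097570 amu
Mass defect Δm = 88.7097570 − 87.88477 = 0.8249870 amu
Binding energy = Δm·c² = 0.8249870 × 931.5 MeV/amu = 768.475 MeV
Per nucleus in joules: 768.475 MeV × 1.602e-13 J/MeV = 1.2311e-10 J
Per mole: 1.2311e-10 J × 6.022e23 mol⁻¹ = 7.4137e+13 J/mol

7.41e+13 J/mol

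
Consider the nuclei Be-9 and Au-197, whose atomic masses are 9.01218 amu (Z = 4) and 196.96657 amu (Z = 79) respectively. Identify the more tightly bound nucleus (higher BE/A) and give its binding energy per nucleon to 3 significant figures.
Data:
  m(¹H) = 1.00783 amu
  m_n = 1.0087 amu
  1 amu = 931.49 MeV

Au-197; 7.94 MeV/nucleon

Be-9: Σm = 4(1.00783) + 5(1.0087) = 9.07482 amu; Δm = 0.06264 amu; E_B = 58.349 MeV; E_B/A = 6.483 MeV
Au-197: Σm = 79(1.00783) + 118(1.0087) = 198.64517 amu; Δm = 1.67860 amu; E_B = 1563.6 MeV; E_B/A = 7.937 MeV
Au-197 has the higher binding energy per nucleon, so it is the more tightly bound nucleus.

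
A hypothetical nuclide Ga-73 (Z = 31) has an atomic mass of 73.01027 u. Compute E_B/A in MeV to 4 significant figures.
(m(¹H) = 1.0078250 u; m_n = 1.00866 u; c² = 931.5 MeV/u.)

7.605 MeV/nucleon

Mass of separated nucleons = 31(1.0078250) + 42(1.00866) = 31.2425750 + 42.36372 = 73.6062950 u
Mass defect Δm = 73.6062950 − 73.01027 = 0.5960250 u
Converting to energy: 0.5960250 u × 931.5 MeV/u = 555.197 MeV
Dividing by A = 73 gives 7.605 MeV per nucleon.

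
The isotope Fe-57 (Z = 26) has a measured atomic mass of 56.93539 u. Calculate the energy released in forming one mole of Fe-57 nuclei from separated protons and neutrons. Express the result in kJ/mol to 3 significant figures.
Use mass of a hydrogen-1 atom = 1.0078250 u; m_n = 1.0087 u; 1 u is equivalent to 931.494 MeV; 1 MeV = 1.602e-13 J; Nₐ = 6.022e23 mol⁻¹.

Z = 26, so N = A − Z = 57 − 26 = 31.
Mass of separated nucleons = 26(1.0078250) + 31(1.0087) = 26.2034500 + 31.2697 = 57.4731500 u
The mass defect is 57.4731500 − 56.93539 = 0.5377600 u.
E_B = 0.5377600 × 931.494 = 500.920 MeV
Per nucleus in joules: 500.920 MeV × 1.602e-13 J/MeV = 8.0247e-11 J
Per mole: 8.0247e-11 J × 6.022e23 mol⁻¹ = 4.8325e+13 J/mol

4.83e+10 kJ/mol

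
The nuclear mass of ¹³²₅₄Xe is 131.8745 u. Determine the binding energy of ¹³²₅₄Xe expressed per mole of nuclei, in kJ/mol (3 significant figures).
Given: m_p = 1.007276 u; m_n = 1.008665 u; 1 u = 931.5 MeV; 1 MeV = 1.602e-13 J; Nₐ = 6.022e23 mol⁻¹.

Z = 54, so N = A − Z = 132 − 54 = 78.
Total constituent mass: 54 × 1.007276 + 78 × 1.008665 = 133.068774 u
Mass defect Δm = 133.068774 − 131.8745 = 1.194274 u
Converting to energy: 1.194274 u × 931.5 MeV/u = 1112.47 MeV
Per nucleus in joules: 1112.47 MeV × 1.602e-13 J/MeV = 1.7822e-10 J
Per mole: 1.7822e-10 J × 6.022e23 mol⁻¹ = 1.0732e+14 J/mol

1.07e+11 kJ/mol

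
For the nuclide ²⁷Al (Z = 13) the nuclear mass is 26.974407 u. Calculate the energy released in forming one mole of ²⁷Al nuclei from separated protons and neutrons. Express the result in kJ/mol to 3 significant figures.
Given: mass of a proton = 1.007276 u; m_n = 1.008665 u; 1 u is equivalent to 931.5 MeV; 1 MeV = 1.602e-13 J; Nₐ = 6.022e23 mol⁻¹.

2.17e+10 kJ/mol

With 13 protons and 14 neutrons (A = 27):
Σm = 13·m_p + 14·m_n = 13.094588 + 14.121310 = 27.215898 u
Δm = 27.215898 − 26.974407 = 0.241491 u
Binding energy = Δm·c² = 0.241491 × 931.5 MeV/u = 224.949 MeV
Per nucleus in joules: 224.949 MeV × 1.602e-13 J/MeV = 3.6037e-11 J
Per mole: 3.6037e-11 J × 6.022e23 mol⁻¹ = 2.1701e+13 J/mol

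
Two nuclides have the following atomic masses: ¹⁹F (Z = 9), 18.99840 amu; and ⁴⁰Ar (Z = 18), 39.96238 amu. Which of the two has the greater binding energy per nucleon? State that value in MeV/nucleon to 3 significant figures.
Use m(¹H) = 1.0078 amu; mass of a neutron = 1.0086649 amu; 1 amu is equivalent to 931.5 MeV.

⁴⁰Ar; 8.58 MeV/nucleon

¹⁹F: Σm = 9(1.0078) + 10(1.0086649) = 19.1568490 amu; Δm = 0.1584490 amu; E_B = 147.60 MeV; E_B/A = 7.768 MeV
⁴⁰Ar: Σm = 18(1.0078) + 22(1.0086649) = 40.3310278 amu; Δm = 0.3686478 amu; E_B = 343.395 MeV; E_B/A = 8.5849 MeV
⁴⁰Ar has the higher binding energy per nucleon, so it is the more tightly bound nucleus.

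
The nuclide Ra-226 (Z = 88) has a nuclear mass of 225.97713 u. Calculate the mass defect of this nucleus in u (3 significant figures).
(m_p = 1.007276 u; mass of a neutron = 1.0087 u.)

1.86 u

Total constituent mass: 88 × 1.007276 + 138 × 1.0087 = 227.840888 u
Mass defect Δm = 227.840888 − 225.97713 = 1.863758 u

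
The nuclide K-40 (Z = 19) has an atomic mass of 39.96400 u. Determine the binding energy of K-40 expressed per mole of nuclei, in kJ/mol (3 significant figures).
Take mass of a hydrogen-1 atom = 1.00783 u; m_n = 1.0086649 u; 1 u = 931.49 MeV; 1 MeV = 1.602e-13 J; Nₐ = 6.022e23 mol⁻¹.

The nucleus contains 19 protons and 40 − 19 = 21 neutrons.
Σm = 19·m(¹H) + 21·m_n = 19.14877 + 21.1819629 = 40.3307329 u
Mass defect Δm = 40.3307329 − 39.96400 = 0.3667329 u
E_B = 0.3667329 × 931.49 = 341.608 MeV
Per nucleus in joules: 341.608 MeV × 1.602e-13 J/MeV = 5.4726e-11 J
Per mole: 5.4726e-11 J × 6.022e23 mol⁻¹ = 3.2956e+13 J/mol

3.30e+10 kJ/mol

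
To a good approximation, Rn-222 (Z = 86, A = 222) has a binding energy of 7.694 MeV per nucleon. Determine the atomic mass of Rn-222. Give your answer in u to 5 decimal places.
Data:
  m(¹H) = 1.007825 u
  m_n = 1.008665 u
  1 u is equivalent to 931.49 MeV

222.01770 u

Total binding energy = 222 × 7.694 = 1708.068 MeV
Mass defect = 1708.068 MeV / (931.49 MeV/u) = 1.8336944 u
Constituent mass = 86(1.007825) + 136(1.008665) = 223.851390 u
Atomic mass = 223.851390 − 1.8336944 = 222.0176956 u ≈ 222.01770 u (to 5 decimal places)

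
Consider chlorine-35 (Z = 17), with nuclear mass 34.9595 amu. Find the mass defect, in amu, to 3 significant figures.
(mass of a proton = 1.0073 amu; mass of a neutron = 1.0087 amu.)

Σm = 17·m_p + 18·m_n = 17.1241 + 18.1566 = 35.2807 amu
Δm = 35.2807 − 34.9595 = 0.3212 amu

0.321 amu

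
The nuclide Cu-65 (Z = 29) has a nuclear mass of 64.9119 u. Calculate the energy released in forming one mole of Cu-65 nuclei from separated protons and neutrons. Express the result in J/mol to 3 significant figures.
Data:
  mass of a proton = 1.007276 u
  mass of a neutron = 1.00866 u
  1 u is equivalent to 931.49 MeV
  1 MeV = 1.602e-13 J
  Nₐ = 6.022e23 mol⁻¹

5.49e+13 J/mol

Z = 29, so N = A − Z = 65 − 29 = 36.
Σm = 29·m_p + 36·m_n = 29.211004 + 36.31176 = 65.522764 u
Δm = 65.522764 − 64.9119 = 0.610864 u
E_B = 0.610864 × 931.49 = 569.014 MeV
Per nucleus in joules: 569.014 MeV × 1.602e-13 J/MeV = 9.1156e-11 J
Per mole: 9.1156e-11 J × 6.022e23 mol⁻¹ = 5.4894e+13 J/mol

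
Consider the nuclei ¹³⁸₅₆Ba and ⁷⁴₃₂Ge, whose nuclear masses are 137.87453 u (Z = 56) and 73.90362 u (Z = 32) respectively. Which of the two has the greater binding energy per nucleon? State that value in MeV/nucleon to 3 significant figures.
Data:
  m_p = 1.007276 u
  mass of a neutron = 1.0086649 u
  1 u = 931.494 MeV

¹³⁸₅₆Ba: Σm = 56(1.007276) + 82(1.0086649) = 139.1179778 u; Δm = 1.2434478 u; E_B = 1158.3 MeV; E_B/A = 8.393 MeV
⁷⁴₃₂Ge: Σm = 32(1.007276) + 42(1.0086649) = 74.5967578 u; Δm = 0.6931378 u; E_B = 645.65 MeV; E_B/A = 8.725 MeV
⁷⁴₃₂Ge has the higher binding energy per nucleon, so it is the more tightly bound nucleus.

⁷⁴₃₂Ge; 8.73 MeV/nucleon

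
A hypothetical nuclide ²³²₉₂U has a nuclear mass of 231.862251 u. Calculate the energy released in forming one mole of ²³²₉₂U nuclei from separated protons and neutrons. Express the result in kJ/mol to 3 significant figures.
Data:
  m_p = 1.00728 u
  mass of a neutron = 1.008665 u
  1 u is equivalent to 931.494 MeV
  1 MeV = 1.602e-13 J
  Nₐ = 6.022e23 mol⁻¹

With 92 protons and 140 neutrons (A = 232):
Σm = 92·m_p + 140·m_n = 92.66976 + 141.213100 = 233.882860 u
Mass defect Δm = 233.882860 − 231.862251 = 2.020609 u
E_B = 2.020609 × 931.494 = 1882.19 MeV
Per nucleus in joules: 1882.19 MeV × 1.602e-13 J/MeV = 3.0153e-10 J
Per mole: 3.0153e-10 J × 6.022e23 mol⁻¹ = 1.8158e+14 J/mol

1.82e+11 kJ/mol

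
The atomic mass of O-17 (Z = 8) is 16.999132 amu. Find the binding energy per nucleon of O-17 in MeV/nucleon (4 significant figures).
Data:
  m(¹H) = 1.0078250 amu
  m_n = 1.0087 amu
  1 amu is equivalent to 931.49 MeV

7.768 MeV/nucleon

Total constituent mass: 8 × 1.0078250 + 9 × 1.0087 = 17.1409000 amu
Mass defect Δm = 17.1409000 − 16.999132 = 0.1417680 amu
Converting to energy: 0.1417680 amu × 931.49 MeV/amu = 132.055 MeV
BE/A = 132.055 MeV / 17 = 7.768 MeV/nucleon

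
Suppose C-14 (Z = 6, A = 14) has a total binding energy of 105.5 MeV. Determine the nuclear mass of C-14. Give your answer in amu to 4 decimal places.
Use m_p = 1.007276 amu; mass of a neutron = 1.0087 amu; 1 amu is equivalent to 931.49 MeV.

Mass defect = 105.5 MeV / (931.49 MeV/amu) = 0.113259 amu
Constituent mass = 6(1.007276) + 8(1.0087) = 14.113256 amu
Nuclear mass = 14.113256 − 0.113259 = 13.999997 amu ≈ 14.0000 amu (to 4 decimal places)

14.0000 amu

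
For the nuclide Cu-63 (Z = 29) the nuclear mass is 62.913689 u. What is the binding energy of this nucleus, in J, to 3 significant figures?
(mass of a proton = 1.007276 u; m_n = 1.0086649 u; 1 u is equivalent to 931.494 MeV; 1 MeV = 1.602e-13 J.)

8.83e-11 J

The nucleus contains 29 protons and 63 − 29 = 34 neutrons.
Total constituent mass: 29 × 1.007276 + 34 × 1.0086649 = 63.5056106 u
The mass defect is 63.5056106 − 62.913689 = 0.5919216 u.
E_B = 0.5919216 × 931.494 = 551.371 MeV
In joules: 551.371 MeV × 1.602e-13 J/MeV = 8.8330e-11 J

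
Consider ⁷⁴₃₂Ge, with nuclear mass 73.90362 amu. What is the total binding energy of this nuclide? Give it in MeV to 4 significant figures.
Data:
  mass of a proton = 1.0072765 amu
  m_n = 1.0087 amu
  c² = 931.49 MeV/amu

647.0 MeV

Z = 32, so N = A − Z = 74 − 32 = 42.
Σm = 32·m_p + 42·m_n = 32.2328480 + 42.3654 = 74.5982480 amu
Mass defect Δm = 74.5982480 − 73.90362 = 0.6946280 amu
Converting to energy: 0.6946280 amu × 931.49 MeV/amu = 647.039 MeV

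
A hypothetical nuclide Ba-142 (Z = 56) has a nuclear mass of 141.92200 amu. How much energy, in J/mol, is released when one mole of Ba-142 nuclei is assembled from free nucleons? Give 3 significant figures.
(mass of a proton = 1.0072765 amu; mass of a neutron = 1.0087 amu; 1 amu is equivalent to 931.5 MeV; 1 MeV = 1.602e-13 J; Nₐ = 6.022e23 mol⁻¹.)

1.11e+14 J/mol

Σm = 56·m_p + 86·m_n = 56.4074840 + 86.7482 = 143.1556840 amu
The mass defect is 143.1556840 − 141.92200 = 1.2336840 amu.
E_B = 1.2336840 × 931.5 = 1149.18 MeV
Per nucleus in joules: 1149.18 MeV × 1.602e-13 J/MeV = 1.8410e-10 J
Per mole: 1.8410e-10 J × 6.022e23 mol⁻¹ = 1.1087e+14 J/mol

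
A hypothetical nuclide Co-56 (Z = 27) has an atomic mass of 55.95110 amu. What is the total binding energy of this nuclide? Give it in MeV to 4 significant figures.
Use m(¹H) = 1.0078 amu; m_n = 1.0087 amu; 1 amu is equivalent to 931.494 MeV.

Z = 27, so N = A − Z = 56 − 27 = 29.
Mass of separated nucleons = 27(1.0078) + 29(1.0087) = 27.2106 + 29.2523 = 56.4629 amu
Δm = 56.4629 − 55.95110 = 0.51180 amu
Converting to energy: 0.51180 amu × 931.494 MeV/amu = 476.739 MeV

476.7 MeV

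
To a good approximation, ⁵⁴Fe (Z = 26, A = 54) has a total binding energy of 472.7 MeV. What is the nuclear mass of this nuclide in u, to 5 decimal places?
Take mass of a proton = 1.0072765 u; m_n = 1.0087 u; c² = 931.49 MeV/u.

Mass defect = 472.7 MeV / (931.49 MeV/u) = 0.5074665 u
Constituent mass = 26(1.0072765) + 28(1.0087) = 54.4327890 u
Nuclear mass = 54.4327890 − 0.5074665 = 53.9253225 u ≈ 53.92532 u (to 5 decimal places)

53.92532 u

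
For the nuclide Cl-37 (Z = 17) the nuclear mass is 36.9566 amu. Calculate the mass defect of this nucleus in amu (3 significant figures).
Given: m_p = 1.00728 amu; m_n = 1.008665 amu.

With 17 protons and 20 neutrons (A = 37):
Σm = 17·m_p + 20·m_n = 17.12376 + 20.173300 = 37.297060 amu
Mass defect Δm = 37.297060 − 36.9566 = 0.340460 amu

0.340 amu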